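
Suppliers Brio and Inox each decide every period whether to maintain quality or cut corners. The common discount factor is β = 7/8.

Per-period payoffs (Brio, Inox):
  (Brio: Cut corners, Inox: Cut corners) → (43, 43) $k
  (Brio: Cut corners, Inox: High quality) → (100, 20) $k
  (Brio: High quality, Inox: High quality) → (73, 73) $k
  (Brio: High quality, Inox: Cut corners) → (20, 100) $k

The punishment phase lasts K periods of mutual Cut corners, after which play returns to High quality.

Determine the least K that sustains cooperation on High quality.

IC: β(1−β^K)/(1−β) ≥ (100−73)/(73−43) = 9/10.
With β = 7/8: need 1 − β^K ≥ 9/10·(1−7/8)/(7/8), i.e. β^K ≤ 0.8714.
Since (7/8)^1 = 0.8750 and (7/8)^2 = 0.7656, the smallest such K is 2.

2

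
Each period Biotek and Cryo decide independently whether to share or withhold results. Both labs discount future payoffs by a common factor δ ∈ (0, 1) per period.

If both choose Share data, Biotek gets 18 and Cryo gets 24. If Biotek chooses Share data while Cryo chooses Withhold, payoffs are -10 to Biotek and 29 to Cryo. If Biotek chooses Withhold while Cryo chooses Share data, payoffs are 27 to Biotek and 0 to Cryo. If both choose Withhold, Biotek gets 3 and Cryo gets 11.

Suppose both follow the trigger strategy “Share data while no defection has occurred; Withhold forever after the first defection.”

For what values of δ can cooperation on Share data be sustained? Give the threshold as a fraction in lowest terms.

For Biotek: deviation gain 27−18 = 9, per-period punishment loss 18−3 = 15. IC gives δ ≥ 9/24 = 3/8.
For Cryo: gain 5, loss 13 per period, so δ ≥ 5/18.
The tighter constraint is Biotek's, so cooperation needs δ ≥ 3/8.

3/8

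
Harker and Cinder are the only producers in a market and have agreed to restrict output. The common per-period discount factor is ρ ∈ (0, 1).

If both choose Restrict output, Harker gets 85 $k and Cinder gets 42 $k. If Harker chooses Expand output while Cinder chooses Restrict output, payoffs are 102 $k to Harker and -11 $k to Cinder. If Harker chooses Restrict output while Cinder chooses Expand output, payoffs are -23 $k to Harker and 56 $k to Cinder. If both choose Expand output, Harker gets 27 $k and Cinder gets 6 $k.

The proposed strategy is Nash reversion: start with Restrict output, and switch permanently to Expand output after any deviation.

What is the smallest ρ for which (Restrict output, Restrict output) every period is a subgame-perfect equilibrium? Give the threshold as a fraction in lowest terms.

Harker's threshold: (102−85)/(102−27) = 17/75.
Cinder's threshold: (56−42)/(56−6) = 7/25.
17/75 < 7/25, so Cinder binds and ρ* = 7/25.

7/25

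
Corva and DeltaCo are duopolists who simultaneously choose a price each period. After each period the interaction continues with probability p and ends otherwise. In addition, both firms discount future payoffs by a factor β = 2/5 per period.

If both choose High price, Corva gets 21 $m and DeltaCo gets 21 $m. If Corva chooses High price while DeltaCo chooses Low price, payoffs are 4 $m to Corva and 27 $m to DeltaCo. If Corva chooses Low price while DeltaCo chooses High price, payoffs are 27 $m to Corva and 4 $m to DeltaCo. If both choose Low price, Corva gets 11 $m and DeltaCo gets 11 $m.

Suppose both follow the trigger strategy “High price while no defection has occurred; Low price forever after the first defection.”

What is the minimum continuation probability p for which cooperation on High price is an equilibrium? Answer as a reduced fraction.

Expected continuation weight on next period's payoff is β·p = 2/5·p, which plays the role of the discount factor.
Cooperation requires 2/5·p ≥ (27−21)/(27−11) = 3/8, hence p ≥ 15/16.

15/16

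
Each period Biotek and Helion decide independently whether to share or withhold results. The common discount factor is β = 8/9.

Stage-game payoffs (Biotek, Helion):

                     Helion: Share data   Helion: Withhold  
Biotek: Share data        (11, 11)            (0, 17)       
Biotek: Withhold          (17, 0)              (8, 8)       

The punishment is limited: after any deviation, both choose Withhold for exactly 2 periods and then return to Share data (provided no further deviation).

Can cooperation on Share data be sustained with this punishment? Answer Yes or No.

No

A one-shot deviation gives 17 now, then 8 for 2 periods, then back to 11.
Gain from deviating: (17−11) today; loss: (11−8) in each of the next 2 periods.
No-deviation condition: (11−8)(β+…+β^2) ≥ 17−11, i.e. β+…+β^2 ≥ 2.
At β = 8/9: β+…+β^2 = 1.6790 < 2.0000.
So cooperation is not sustainable.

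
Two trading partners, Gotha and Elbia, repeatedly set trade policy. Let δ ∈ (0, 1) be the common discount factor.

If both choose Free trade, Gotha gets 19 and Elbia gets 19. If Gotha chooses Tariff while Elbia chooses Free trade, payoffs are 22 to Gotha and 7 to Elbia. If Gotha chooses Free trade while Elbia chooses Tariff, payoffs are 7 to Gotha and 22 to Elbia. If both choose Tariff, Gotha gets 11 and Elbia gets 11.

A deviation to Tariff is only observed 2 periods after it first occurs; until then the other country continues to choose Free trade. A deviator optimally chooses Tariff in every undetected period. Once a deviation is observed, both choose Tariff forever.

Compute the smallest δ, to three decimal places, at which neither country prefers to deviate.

0.522

A deviator earns 22 for 2 periods, then 11 forever; cooperating earns 19 forever. Multiplying the IC by (1−δ):
19 ≥ 22(1−δ^2) + 11δ^2, so 11·δ^2 ≥ 3 and δ^2 ≥ 3/11.
δ ≥ (3/11)^(1/2) ≈ 0.522.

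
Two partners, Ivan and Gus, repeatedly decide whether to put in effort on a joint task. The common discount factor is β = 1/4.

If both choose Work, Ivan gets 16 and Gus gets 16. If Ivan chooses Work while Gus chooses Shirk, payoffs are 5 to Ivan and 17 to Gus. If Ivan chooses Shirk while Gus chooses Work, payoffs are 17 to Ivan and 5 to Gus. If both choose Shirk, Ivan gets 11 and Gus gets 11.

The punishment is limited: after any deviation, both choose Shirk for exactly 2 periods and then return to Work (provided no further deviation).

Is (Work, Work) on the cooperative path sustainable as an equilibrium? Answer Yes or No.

A one-shot deviation gives 17 now, then 11 for 2 periods, then back to 16.
Gain from deviating: (17−16) today; loss: (16−11) in each of the next 2 periods.
No-deviation condition: (16−11)(β+…+β^2) ≥ 17−16, i.e. β+…+β^2 ≥ 1/5.
At β = 1/4: β+…+β^2 = 0.3125 ≥ 0.2000.
So cooperation is sustainable.

Yes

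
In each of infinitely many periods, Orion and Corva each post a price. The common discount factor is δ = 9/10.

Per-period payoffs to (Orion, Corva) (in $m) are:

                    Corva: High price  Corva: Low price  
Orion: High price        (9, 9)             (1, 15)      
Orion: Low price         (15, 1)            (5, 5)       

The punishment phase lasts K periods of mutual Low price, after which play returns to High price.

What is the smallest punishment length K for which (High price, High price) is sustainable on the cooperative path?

Need Σ_{k=1}^{K} δ^k ≥ (15−9)/(9−5) = 1.5000 at δ = 9/10.
At K = 1 the sum is 0.9000 < 1.5000; at K = 2 it is 1.7100 ≥ 1.5000.
So the minimum punishment length is K = 2.

2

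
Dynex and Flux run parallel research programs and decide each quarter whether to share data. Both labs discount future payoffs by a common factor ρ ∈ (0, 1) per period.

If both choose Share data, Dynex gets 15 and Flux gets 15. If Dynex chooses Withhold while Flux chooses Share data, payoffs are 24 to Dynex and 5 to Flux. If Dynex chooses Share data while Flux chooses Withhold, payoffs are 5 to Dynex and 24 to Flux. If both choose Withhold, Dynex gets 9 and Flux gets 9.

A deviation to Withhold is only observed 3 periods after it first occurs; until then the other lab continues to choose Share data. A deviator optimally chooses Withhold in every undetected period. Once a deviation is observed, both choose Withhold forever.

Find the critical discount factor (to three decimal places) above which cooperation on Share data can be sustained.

0.843

Deviating for the 3 undetected periods gains 24−15 = 9 per period over cooperation, then loses 15−9 = 6 per period forever once punishment starts.
Gain: 9(1 + ρ + … + ρ^2); loss: 6·ρ^3/(1−ρ).
No profitable deviation ⇔ 9(1−ρ^3) ≤ 6·ρ^3, i.e. ρ^3 ≥ 9/(9+6) = 3/5.
Hence ρ ≥ (3/5)^(1/3) ≈ 0.843.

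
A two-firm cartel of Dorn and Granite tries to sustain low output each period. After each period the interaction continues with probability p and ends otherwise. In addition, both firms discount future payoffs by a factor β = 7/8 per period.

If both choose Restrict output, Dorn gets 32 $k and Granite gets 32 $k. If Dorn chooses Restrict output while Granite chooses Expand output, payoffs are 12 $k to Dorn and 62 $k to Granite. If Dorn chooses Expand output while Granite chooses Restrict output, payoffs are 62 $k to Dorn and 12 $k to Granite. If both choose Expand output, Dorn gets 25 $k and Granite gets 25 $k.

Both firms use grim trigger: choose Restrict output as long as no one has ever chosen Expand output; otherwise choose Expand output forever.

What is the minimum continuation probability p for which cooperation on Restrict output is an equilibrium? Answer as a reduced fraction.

Expected continuation weight on next period's payoff is β·p = 7/8·p, which plays the role of the discount factor.
Cooperation requires 7/8·p ≥ (62−32)/(62−25) = 30/37, hence p ≥ 240/259.

240/259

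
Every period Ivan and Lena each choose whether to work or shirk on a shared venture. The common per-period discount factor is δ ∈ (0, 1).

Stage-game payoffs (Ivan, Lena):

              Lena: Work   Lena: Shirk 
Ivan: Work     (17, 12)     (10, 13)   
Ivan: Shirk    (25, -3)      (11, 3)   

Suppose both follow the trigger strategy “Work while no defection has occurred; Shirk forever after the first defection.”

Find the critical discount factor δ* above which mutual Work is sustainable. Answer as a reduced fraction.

4/7

For Ivan: deviation gain 25−17 = 8, per-period punishment loss 17−11 = 6. IC gives δ ≥ 8/14 = 4/7.
For Lena: gain 1, loss 9 per period, so δ ≥ 1/10.
The tighter constraint is Ivan's, so cooperation needs δ ≥ 4/7.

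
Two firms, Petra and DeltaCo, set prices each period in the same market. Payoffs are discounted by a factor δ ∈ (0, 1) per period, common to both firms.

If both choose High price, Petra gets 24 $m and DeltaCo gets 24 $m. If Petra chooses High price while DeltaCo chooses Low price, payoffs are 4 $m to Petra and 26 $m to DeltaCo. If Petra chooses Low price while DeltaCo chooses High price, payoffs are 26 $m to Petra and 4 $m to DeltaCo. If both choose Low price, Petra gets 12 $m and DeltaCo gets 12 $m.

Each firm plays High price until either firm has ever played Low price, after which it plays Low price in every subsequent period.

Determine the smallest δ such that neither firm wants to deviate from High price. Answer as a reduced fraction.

1/7

One-period gain from deviating is 26 − 24 = 2. The loss is 24 − 12 = 12 in every subsequent period, with present value 12·δ/(1−δ).
Deviation is unprofitable when 12·δ/(1−δ) ≥ 2, i.e. δ/(1−δ) ≥ 1/6.
Equivalently δ ≥ 2/(2+12) = 1/7.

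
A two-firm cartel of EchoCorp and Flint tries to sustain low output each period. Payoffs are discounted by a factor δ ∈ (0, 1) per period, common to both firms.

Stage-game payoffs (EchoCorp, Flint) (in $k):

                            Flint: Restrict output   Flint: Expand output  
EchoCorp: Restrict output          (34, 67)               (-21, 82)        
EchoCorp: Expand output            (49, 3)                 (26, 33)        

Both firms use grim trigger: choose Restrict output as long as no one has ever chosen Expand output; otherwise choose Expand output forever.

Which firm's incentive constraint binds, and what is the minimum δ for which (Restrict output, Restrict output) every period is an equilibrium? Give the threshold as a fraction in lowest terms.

For EchoCorp: deviation gain 49−34 = 15, per-period punishment loss 34−26 = 8. IC gives δ ≥ 15/23.
For Flint: gain 15, loss 34 per period, so δ ≥ 15/49.
The tighter constraint is EchoCorp's, so cooperation needs δ ≥ 15/23.

EchoCorp; δ ≥ 15/23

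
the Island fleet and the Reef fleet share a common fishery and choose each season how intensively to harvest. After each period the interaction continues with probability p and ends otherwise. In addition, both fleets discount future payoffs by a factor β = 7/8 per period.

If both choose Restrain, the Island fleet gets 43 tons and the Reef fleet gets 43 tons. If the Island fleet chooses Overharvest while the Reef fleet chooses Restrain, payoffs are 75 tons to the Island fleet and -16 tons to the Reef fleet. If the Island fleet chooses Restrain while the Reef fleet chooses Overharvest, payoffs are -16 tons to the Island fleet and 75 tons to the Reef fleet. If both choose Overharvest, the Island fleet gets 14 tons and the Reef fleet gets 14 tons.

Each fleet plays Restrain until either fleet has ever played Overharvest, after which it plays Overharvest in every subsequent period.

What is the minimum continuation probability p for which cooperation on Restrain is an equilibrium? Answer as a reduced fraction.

With continuation probability p and discount β, the effective per-period discount factor is βp.
Grim-trigger IC: βp ≥ (75−43)/(75−14) = 32/61.
So p ≥ (32/61)/(7/8) = 256/427.

256/427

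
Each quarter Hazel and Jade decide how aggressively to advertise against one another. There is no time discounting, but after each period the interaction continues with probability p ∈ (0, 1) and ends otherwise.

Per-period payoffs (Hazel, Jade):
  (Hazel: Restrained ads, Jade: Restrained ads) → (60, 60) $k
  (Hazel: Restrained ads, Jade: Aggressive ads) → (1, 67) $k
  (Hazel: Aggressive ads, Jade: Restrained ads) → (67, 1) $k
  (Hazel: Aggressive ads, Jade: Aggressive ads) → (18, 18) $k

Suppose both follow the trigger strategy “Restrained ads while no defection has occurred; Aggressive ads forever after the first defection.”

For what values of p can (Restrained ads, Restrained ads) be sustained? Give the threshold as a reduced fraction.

Expected cooperation value is 60 + p·60 + p²·60 + … = 60/(1−p); deviation gives 67 + p·18/(1−p).
60 ≥ 67(1−p) + 18p ⇒ 49p ≥ 7 ⇒ p ≥ 7/49 = 1/7.

1/7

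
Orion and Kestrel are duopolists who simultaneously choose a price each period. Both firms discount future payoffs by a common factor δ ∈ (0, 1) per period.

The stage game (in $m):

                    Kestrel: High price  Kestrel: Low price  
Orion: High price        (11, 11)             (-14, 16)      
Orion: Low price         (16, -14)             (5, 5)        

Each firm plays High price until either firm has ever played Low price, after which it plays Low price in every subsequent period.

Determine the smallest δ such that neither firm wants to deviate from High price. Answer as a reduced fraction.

5/11

Cooperation forever yields 11 each period: 11/(1−δ).
Deviating yields 16 once, then 5 forever: 16 + 5δ/(1−δ).
No profitable deviation requires 11/(1−δ) ≥ 16 + 5δ/(1−δ).
Multiplying by (1−δ): 11 ≥ 16(1−δ) + 5δ = 16 − 11δ.
So 11δ ≥ 5, i.e. δ ≥ 5/11.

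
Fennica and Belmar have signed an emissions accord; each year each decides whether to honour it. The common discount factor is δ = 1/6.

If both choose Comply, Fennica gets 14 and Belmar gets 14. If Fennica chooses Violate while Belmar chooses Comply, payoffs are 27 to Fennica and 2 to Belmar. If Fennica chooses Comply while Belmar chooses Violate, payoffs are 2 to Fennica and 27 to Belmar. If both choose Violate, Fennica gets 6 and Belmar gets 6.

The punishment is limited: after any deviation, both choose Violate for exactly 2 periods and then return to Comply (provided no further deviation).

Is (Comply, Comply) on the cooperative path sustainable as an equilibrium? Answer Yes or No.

No

A one-shot deviation gives 27 now, then 6 for 2 periods, then back to 14.
Gain from deviating: (27−14) today; loss: (14−6) in each of the next 2 periods.
No-deviation condition: (14−6)(δ+…+δ^2) ≥ 27−14, i.e. δ+…+δ^2 ≥ 13/8.
At δ = 1/6: δ+…+δ^2 = 0.1944 < 1.6250.
So cooperation is not sustainable.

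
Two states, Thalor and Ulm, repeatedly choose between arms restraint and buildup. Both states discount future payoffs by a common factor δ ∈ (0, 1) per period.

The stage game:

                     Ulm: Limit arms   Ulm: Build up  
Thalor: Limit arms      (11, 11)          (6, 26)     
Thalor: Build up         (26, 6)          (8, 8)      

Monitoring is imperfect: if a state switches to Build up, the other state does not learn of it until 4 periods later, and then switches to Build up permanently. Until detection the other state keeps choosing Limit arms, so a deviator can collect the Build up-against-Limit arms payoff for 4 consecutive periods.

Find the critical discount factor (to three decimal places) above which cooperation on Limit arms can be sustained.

A deviator earns 26 for 4 periods, then 8 forever; cooperating earns 11 forever. Multiplying the IC by (1−δ):
11 ≥ 26(1−δ^4) + 8δ^4, so 18·δ^4 ≥ 15 and δ^4 ≥ 5/6.
δ ≥ (5/6)^(1/4) ≈ 0.955.

0.955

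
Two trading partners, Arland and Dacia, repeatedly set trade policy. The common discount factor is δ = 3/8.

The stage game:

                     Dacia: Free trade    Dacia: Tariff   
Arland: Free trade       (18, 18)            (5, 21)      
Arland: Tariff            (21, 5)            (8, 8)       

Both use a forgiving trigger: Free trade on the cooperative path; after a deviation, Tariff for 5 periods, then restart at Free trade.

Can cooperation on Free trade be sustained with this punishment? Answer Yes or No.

IC: δ+…+δ^5 ≥ (21−18)/(18−8) = 3/10.
At δ = 3/8: partial sum = 0.5956 ≥ 0.3000. Cooperation sustainable.

Yes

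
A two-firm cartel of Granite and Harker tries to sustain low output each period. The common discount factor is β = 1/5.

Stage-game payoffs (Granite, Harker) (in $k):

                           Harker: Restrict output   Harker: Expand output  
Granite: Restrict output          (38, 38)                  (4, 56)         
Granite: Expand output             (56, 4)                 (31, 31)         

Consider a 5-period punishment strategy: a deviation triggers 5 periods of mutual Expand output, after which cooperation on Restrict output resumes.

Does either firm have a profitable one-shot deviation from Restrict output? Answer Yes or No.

Yes

A one-shot deviation gives 56 now, then 31 for 5 periods, then back to 38.
Gain from deviating: (56−38) today; loss: (38−31) in each of the next 5 periods.
No-deviation condition: (38−31)(β+…+β^5) ≥ 56−38, i.e. β+…+β^5 ≥ 18/7.
At β = 1/5: β+…+β^5 = 0.2499 < 2.5714.
So cooperation is not sustainable.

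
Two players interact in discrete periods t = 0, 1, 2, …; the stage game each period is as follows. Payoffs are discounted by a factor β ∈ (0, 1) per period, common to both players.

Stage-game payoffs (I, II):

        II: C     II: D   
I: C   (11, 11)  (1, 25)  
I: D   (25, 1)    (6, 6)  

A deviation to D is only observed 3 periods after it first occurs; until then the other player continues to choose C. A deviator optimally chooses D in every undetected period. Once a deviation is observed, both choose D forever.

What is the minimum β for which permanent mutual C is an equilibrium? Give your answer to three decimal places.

Deviating for the 3 undetected periods gains 25−11 = 14 per period over cooperation, then loses 11−6 = 5 per period forever once punishment starts.
Gain: 14(1 + β + … + β^2); loss: 5·β^3/(1−β).
No profitable deviation ⇔ 14(1−β^3) ≤ 5·β^3, i.e. β^3 ≥ 14/(14+5) = 14/19.
Hence β ≥ (14/19)^(1/3) ≈ 0.903.

0.903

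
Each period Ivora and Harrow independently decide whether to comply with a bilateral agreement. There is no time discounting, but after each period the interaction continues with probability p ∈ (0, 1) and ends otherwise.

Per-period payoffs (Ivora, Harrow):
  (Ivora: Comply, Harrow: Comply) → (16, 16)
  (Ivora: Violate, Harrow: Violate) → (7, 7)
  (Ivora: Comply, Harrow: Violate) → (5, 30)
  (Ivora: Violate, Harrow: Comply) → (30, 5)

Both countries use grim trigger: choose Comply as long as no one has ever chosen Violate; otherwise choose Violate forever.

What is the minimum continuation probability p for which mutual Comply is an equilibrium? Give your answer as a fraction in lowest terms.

With no time discounting, the continuation probability p plays the role of the discount factor.
Grim-trigger IC: 16/(1−p) ≥ 30 + 7p/(1−p) ⇒ p ≥ (30−16)/(30−7) = 14/23.

14/23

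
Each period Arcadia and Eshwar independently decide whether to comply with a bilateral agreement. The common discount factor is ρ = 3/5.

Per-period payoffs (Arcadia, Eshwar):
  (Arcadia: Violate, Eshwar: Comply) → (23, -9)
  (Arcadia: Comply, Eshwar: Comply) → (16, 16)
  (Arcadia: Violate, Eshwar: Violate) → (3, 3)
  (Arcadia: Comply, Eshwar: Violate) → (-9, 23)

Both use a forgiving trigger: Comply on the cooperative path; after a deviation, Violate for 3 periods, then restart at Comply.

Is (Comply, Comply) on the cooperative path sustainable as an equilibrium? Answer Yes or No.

A one-shot deviation gives 23 now, then 3 for 3 periods, then back to 16.
Gain from deviating: (23−16) today; loss: (16−3) in each of the next 3 periods.
No-deviation condition: (16−3)(ρ+…+ρ^3) ≥ 23−16, i.e. ρ+…+ρ^3 ≥ 7/13.
At ρ = 3/5: ρ+…+ρ^3 = 1.1760 ≥ 0.5385.
So cooperation is sustainable.

Yes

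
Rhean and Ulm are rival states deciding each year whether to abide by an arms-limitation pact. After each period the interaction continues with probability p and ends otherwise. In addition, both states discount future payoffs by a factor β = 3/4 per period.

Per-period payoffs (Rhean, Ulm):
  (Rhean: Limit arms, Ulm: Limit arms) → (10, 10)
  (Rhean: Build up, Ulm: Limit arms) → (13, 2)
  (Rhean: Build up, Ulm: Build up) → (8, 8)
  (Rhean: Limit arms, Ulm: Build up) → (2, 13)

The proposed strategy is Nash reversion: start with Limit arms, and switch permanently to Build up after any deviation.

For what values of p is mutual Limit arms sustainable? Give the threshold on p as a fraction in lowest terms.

Expected continuation weight on next period's payoff is β·p = 3/4·p, which plays the role of the discount factor.
Cooperation requires 3/4·p ≥ (13−10)/(13−8) = 3/5, hence p ≥ 4/5.

4/5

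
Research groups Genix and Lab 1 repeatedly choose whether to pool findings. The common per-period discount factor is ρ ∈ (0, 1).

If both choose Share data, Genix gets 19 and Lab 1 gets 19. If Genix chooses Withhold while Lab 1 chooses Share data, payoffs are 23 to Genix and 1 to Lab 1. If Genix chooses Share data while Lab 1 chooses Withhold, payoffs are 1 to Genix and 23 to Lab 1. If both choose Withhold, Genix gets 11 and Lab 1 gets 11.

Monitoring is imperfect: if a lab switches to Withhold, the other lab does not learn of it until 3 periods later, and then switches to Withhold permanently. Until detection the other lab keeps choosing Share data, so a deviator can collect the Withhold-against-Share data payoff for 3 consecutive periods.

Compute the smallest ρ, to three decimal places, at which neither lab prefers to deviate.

The best deviation is to choose Withhold for all 3 undetected periods, earning 23 each, then 11 forever once detected.
Deviation value: 23(1−ρ^3)/(1−ρ) + 11ρ^3/(1−ρ); cooperation value: 19/(1−ρ).
IC: 19 ≥ 23(1−ρ^3) + 11ρ^3 = 23 − 12ρ^3.
So ρ^3 ≥ 4/12 = 1/3, giving ρ ≥ (1/3)^(1/3) ≈ 0.693.

0.693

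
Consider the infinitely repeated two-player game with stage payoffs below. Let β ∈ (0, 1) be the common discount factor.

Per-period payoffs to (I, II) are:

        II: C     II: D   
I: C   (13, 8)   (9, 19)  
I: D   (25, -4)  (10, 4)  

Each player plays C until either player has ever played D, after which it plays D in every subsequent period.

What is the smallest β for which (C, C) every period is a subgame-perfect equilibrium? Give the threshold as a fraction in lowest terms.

I's threshold: (25−13)/(25−10) = 4/5.
II's threshold: (19−8)/(19−4) = 11/15.
4/5 > 11/15, so I binds and β* = 4/5.

4/5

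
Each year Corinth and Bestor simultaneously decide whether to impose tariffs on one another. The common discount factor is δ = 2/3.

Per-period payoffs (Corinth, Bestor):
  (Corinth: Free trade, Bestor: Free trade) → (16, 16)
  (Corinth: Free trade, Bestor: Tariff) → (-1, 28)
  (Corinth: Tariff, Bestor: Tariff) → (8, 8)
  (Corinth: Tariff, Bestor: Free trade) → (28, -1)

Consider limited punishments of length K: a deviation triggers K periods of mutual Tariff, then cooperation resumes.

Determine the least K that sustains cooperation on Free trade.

Need Σ_{k=1}^{K} δ^k ≥ (28−16)/(16−8) = 1.5000 at δ = 2/3.
At K = 3 the sum is 1.4074 < 1.5000; at K = 4 it is 1.6049 ≥ 1.5000.
So the minimum punishment length is K = 4.

4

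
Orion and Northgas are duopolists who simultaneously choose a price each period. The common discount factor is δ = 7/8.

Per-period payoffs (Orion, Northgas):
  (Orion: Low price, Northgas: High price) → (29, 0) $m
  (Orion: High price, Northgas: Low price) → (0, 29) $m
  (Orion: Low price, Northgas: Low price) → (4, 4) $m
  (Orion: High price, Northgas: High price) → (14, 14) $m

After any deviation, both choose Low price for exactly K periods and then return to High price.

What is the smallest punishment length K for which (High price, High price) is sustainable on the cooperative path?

2

IC: δ(1−δ^K)/(1−δ) ≥ (29−14)/(14−4) = 3/2.
With δ = 7/8: need 1 − δ^K ≥ 3/2·(1−7/8)/(7/8), i.e. δ^K ≤ 0.7857.
Since (7/8)^1 = 0.8750 and (7/8)^2 = 0.7656, the smallest such K is 2.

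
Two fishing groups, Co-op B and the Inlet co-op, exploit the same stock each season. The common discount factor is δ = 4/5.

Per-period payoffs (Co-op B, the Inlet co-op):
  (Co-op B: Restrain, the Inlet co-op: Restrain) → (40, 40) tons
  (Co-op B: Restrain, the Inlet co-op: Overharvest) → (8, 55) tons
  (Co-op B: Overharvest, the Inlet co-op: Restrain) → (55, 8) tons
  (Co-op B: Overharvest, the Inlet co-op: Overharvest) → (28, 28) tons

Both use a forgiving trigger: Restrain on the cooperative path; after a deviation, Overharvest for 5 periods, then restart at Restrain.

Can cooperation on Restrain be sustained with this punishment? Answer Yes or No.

IC: δ+…+δ^5 ≥ (55−40)/(40−28) = 5/4.
At δ = 4/5: partial sum = 2.6893 ≥ 1.2500. Cooperation sustainable.

Yes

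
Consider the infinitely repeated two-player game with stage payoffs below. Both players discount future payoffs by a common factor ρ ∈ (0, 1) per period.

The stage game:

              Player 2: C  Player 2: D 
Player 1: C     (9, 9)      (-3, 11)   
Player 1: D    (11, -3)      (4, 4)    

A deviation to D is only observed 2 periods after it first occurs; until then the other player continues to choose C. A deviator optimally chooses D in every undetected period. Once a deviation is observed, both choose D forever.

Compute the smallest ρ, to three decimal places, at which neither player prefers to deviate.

A deviator earns 11 for 2 periods, then 4 forever; cooperating earns 9 forever. Multiplying the IC by (1−ρ):
9 ≥ 11(1−ρ^2) + 4ρ^2, so 7·ρ^2 ≥ 2 and ρ^2 ≥ 2/7.
ρ ≥ (2/7)^(1/2) ≈ 0.535.

0.535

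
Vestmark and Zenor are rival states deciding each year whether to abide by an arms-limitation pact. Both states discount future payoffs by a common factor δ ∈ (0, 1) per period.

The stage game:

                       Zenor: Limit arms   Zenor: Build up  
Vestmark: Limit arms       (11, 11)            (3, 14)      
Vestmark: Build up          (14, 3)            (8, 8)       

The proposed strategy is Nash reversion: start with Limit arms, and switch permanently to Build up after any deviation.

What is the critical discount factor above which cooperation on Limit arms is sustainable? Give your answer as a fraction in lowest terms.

One-period gain from deviating is 14 − 11 = 3. The loss is 11 − 8 = 3 in every subsequent period, with present value 3·δ/(1−δ).
Deviation is unprofitable when 3·δ/(1−δ) ≥ 3, i.e. δ/(1−δ) ≥ 1.
Equivalently δ ≥ 3/(3+3) = 1/2.

1/2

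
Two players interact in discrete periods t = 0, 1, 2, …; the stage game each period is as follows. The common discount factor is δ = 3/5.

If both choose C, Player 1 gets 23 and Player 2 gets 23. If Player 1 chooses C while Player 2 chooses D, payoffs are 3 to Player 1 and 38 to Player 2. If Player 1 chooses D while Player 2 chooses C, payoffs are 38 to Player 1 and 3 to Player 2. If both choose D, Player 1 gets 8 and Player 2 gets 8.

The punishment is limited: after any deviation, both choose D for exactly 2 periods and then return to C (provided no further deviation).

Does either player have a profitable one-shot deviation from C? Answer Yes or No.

Yes

IC: δ+…+δ^2 ≥ (38−23)/(23−8) = 1.
At δ = 3/5: partial sum = 0.9600 < 1.0000. Cooperation not sustainable.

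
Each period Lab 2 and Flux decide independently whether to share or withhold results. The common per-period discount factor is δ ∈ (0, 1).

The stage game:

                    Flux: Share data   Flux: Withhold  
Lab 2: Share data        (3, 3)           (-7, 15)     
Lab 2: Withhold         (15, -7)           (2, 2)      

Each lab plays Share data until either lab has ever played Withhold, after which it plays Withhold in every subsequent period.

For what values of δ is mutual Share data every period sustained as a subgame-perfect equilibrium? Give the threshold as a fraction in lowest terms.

Cooperation forever yields 3 each period: 3/(1−δ).
Deviating yields 15 once, then 2 forever: 15 + 2δ/(1−δ).
No profitable deviation requires 3/(1−δ) ≥ 15 + 2δ/(1−δ).
Multiplying by (1−δ): 3 ≥ 15(1−δ) + 2δ = 15 − 13δ.
So 13δ ≥ 12, i.e. δ ≥ 12/13.

12/13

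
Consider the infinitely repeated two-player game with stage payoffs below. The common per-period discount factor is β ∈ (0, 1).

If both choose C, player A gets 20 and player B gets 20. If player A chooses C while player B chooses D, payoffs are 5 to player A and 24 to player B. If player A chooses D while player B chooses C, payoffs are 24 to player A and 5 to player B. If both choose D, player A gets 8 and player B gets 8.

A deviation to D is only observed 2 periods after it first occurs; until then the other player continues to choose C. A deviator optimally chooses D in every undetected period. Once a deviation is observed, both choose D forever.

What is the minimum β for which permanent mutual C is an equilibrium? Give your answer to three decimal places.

The best deviation is to choose D for all 2 undetected periods, earning 24 each, then 8 forever once detected.
Deviation value: 24(1−β^2)/(1−β) + 8β^2/(1−β); cooperation value: 20/(1−β).
IC: 20 ≥ 24(1−β^2) + 8β^2 = 24 − 16β^2.
So β^2 ≥ 4/16 = 1/4, giving β ≥ (1/4)^(1/2) ≈ 0.500.

0.500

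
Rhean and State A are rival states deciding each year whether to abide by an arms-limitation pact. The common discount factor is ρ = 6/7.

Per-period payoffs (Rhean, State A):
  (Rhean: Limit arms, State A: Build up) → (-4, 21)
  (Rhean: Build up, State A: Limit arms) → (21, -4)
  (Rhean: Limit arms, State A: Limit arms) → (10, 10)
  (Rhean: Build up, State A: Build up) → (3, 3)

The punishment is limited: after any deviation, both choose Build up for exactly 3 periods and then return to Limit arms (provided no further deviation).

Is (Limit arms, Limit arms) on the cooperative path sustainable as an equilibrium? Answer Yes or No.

Comparing payoff streams over the 4 periods until play realigns: cooperate → 10(1+ρ+…+ρ^3); deviate → 21 + 3(ρ+…+ρ^3).
Cooperation is sustained iff (10−3)(ρ+…+ρ^3) ≥ 21−10.
ρ+…+ρ^3 = 6/7·(1−(6/7)^3)/(1−6/7) = 2.2216, and (21−10)/(10−3) = 1.5714.
2.2216 ≥ 1.5714, so cooperation is sustainable.

Yes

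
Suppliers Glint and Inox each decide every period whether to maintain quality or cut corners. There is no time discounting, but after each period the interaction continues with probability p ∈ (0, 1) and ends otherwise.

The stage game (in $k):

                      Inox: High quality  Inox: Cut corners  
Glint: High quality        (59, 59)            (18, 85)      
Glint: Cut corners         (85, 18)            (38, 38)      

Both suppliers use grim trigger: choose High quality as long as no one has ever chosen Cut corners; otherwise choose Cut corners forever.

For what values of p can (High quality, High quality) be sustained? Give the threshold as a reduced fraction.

26/47

Expected cooperation value is 59 + p·59 + p²·59 + … = 59/(1−p); deviation gives 85 + p·38/(1−p).
59 ≥ 85(1−p) + 38p ⇒ 47p ≥ 26 ⇒ p ≥ 26/47.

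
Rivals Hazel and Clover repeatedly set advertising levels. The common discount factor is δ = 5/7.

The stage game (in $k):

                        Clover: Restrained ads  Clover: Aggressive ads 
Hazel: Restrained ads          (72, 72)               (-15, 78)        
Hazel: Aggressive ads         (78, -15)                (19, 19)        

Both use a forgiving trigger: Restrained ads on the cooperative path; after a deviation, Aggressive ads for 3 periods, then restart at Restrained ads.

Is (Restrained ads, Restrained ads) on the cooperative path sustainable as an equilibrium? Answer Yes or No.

A one-shot deviation gives 78 now, then 19 for 3 periods, then back to 72.
Gain from deviating: (78−72) today; loss: (72−19) in each of the next 3 periods.
No-deviation condition: (72−19)(δ+…+δ^3) ≥ 78−72, i.e. δ+…+δ^3 ≥ 6/53.
At δ = 5/7: δ+…+δ^3 = 1.5889 ≥ 0.1132.
So cooperation is sustainable.

Yes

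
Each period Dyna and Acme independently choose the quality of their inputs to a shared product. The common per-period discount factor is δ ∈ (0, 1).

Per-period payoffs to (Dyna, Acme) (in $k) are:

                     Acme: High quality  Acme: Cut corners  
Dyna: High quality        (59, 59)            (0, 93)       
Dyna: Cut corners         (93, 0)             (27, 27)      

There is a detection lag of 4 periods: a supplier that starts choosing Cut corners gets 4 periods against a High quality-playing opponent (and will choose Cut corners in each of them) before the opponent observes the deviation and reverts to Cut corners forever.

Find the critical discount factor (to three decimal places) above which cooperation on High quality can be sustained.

The best deviation is to choose Cut corners for all 4 undetected periods, earning 93 each, then 27 forever once detected.
Deviation value: 93(1−δ^4)/(1−δ) + 27δ^4/(1−δ); cooperation value: 59/(1−δ).
IC: 59 ≥ 93(1−δ^4) + 27δ^4 = 93 − 66δ^4.
So δ^4 ≥ 34/66 = 17/33, giving δ ≥ (17/33)^(1/4) ≈ 0.847.

0.847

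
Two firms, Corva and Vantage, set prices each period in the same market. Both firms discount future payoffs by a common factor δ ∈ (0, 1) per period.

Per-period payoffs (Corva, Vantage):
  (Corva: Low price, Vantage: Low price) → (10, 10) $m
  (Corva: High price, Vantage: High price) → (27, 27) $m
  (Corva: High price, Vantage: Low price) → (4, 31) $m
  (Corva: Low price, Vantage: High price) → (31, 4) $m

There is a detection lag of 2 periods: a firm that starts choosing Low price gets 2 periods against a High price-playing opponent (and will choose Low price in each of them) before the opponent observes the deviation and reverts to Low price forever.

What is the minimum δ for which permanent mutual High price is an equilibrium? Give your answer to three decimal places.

A deviator earns 31 for 2 periods, then 10 forever; cooperating earns 27 forever. Multiplying the IC by (1−δ):
27 ≥ 31(1−δ^2) + 10δ^2, so 21·δ^2 ≥ 4 and δ^2 ≥ 4/21.
δ ≥ (4/21)^(1/2) ≈ 0.436.

0.436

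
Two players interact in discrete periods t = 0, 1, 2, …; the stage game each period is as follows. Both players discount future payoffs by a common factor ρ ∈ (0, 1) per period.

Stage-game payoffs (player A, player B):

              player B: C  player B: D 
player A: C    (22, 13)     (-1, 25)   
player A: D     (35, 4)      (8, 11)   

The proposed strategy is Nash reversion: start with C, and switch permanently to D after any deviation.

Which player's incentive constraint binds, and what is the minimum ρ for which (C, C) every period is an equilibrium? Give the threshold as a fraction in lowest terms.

player A: cooperation gives 22 each period; deviation gives 35 once then 8 forever.
  22/(1−ρ) ≥ 35 + 8ρ/(1−ρ) ⇒ ρ ≥ 13/27.
player B: cooperation gives 13 each period; deviation gives 25 once then 11 forever.
  ρ ≥ 12/14 = 6/7.
Both must hold, so the binding constraint is player B's: ρ ≥ 6/7.

player B; ρ ≥ 6/7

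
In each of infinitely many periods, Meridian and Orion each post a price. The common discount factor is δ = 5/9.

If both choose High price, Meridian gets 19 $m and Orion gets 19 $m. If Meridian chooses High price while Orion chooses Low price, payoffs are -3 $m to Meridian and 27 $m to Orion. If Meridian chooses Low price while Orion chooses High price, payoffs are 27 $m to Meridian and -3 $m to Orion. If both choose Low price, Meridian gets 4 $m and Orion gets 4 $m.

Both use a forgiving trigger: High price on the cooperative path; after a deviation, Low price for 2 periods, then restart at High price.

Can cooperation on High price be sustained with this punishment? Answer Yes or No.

Yes

Comparing payoff streams over the 3 periods until play realigns: cooperate → 19(1+δ+…+δ^2); deviate → 27 + 4(δ+…+δ^2).
Cooperation is sustained iff (19−4)(δ+…+δ^2) ≥ 27−19.
δ+…+δ^2 = 5/9·(1−(5/9)^2)/(1−5/9) = 0.8642, and (27−19)/(19−4) = 0.5333.
0.8642 ≥ 0.5333, so cooperation is sustainable.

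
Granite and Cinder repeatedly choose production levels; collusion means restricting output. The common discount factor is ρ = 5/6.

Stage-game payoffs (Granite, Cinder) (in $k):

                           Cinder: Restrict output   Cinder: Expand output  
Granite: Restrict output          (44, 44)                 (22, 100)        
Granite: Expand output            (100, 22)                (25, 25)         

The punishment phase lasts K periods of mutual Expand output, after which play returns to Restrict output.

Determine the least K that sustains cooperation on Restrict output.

5

IC: ρ(1−ρ^K)/(1−ρ) ≥ (100−44)/(44−25) = 56/19.
With ρ = 5/6: need 1 − ρ^K ≥ 56/19·(1−5/6)/(5/6), i.e. ρ^K ≤ 0.4105.
Since (5/6)^4 = 0.4823 and (5/6)^5 = 0.4019, the smallest such K is 5.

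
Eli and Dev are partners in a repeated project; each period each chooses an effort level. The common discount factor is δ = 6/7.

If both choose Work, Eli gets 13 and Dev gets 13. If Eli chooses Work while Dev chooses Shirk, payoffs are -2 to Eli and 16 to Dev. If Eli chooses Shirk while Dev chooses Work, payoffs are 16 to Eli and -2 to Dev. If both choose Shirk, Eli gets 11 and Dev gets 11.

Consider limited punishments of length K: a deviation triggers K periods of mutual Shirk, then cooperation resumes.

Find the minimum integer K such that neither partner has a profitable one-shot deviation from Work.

No profitable deviation requires (13−11)(δ+…+δ^K) ≥ 16−13, i.e. δ+…+δ^K ≥ 3/2 ≈ 1.5000.
With δ = 6/7, the partial sums are K=1: 0.8571, K=2: 1.5918.
K = 2 is the first length at which the sum reaches 1.5000.

2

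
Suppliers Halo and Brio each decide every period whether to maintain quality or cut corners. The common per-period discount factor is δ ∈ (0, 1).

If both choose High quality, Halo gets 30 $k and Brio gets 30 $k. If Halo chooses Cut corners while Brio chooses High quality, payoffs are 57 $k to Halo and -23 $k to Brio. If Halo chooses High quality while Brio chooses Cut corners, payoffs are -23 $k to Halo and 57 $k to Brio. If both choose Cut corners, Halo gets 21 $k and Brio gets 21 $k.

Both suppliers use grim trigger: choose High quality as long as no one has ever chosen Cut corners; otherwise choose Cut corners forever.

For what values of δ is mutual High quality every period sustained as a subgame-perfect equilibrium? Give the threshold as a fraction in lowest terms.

3/4

Under grim trigger the critical discount factor is (T−C)/(T−P) with T = 57, C = 30, P = 21.
δ* = (57−30)/(57−21) = 27/36 = 3/4.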